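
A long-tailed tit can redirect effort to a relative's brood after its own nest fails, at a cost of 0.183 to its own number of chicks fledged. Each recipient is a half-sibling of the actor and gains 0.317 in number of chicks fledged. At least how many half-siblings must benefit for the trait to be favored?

r to a half-sibling = 1/4 (half-sibs share one parent — one path of length 2: r = (1/2)^2 = 1/4).
Hamilton's rule: n·r·B > C  ⇒  n > C/(r·B) = 0.183/(0.25·0.317) = 2.309.
The smallest integer exceeding 2.309 is 3.

3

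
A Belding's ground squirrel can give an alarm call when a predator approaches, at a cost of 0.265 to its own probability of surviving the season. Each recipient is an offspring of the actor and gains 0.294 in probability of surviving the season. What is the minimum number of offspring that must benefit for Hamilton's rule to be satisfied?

r to an offspring = 0.5 (one parent–offspring link: r = (1/2)^1 = 1/2).
Hamilton's rule: n·r·B > C  ⇒  n > C/(r·B) = 0.265/(0.5·0.294) = 1.803.
The smallest integer exceeding 1.803 is 2.

2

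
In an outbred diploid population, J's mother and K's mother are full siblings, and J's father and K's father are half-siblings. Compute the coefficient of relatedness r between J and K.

Relatedness sums over independent paths through distinct common ancestors.
J and K are related in two ways: first cousins through their mothers (r = 1/8) and half first cousins through their fathers (r = 1/16).
r = 1/8 + 1/16 = 0.1875.

0.1875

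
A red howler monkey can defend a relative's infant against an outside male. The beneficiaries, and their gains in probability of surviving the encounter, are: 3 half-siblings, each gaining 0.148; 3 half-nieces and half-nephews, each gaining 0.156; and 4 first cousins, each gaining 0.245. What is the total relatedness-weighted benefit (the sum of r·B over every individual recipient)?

0.292

r to a half-sibling = 1/4 (half-sibs share one parent — one path of length 2: r = (1/2)^2 = 1/4).
r to a half-niece or half-nephew = 0.125 (half-aunt/uncle↔niece/nephew: one path of length 3: r = (1/2)^3 = 1/8).
r to a first cousin = 1/8 (first cousins share one grandparent pair — two paths of length 4: r = 2·(1/2)^4 = 1/8).
Summing one r·B term per recipient: 3·0.25·0.148 + 3·0.125·0.156 + 4·0.125·0.245 = 0.292.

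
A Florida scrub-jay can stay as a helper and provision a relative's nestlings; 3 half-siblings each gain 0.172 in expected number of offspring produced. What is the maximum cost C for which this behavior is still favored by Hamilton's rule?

0.129

r to a half-sibling = 0.25 (half-sibs share one parent — one path of length 2: r = (1/2)^2 = 1/4).
Hamilton's rule: n·r·B > C, so the trait is favored while C < n·r·B = 3·0.25·0.172 = 0.129.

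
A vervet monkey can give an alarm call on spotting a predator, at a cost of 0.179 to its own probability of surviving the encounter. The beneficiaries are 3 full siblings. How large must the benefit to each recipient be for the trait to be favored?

0.1193

r to a full sibling = 0.5 (full sibs share both parents — two paths of length 2: r = 2·(1/2)^2 = 1/2).
Hamilton's rule with n recipients of equal r: n·r·B > C, so B > C/(n·r) = 0.179/(3·0.5) = 0.1193.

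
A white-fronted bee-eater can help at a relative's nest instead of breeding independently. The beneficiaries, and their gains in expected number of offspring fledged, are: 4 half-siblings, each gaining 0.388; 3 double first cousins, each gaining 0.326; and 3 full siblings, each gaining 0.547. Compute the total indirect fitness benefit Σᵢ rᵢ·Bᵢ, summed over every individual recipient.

1.453

r to a half-sibling = 1/4 (half-sibs share one parent — one path of length 2: r = (1/2)^2 = 1/4).
r to a double first cousin = 0.25 (double first cousins share both grandparent pairs — four paths of length 4: r = 4·(1/2)^4 = 1/4).
r to a full sibling = 1/2 (full sibs share both parents — two paths of length 2: r = 2·(1/2)^2 = 1/2).
Summing one r·B term per recipient: 4·0.25·0.388 + 3·0.25·0.326 + 3·0.5·0.547 = 1.453.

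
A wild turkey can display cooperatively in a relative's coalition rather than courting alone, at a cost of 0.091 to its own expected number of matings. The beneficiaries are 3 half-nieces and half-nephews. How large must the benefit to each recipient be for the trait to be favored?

r to a half-niece or half-nephew = 1/8 (half-aunt/uncle↔niece/nephew: one path of length 3: r = (1/2)^3 = 1/8).
Hamilton's rule with n recipients of equal r: n·r·B > C, so B > C/(n·r) = 0.091/(3·0.125) = 0.2427.

0.2427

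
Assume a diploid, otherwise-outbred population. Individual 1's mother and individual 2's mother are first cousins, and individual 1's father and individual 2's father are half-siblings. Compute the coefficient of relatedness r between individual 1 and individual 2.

0.09375

Wright's path rule: contributions from independent ancestry routes add.
Individual 1 and individual 2 are related in two ways: second cousins through their mothers (r = 1/32) and half first cousins through their fathers (r = 1/16).
r = 1/32 + 1/16 = 3/32 = 0.09375.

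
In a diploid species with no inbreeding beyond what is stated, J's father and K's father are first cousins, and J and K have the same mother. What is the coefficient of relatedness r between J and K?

Relatedness sums over independent paths through distinct common ancestors.
J and K are related in two ways: second cousins through their fathers (r = 1/32) and half-sibs through their shared mother (r = 1/4).
r = 1/32 + 1/4 = 9/32 = 0.28125.

0.28125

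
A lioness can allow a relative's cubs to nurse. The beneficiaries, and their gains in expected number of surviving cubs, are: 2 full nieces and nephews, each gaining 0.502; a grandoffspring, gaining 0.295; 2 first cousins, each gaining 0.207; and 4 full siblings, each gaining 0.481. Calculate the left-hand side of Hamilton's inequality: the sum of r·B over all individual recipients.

r to a full niece or nephew = 1/4 (full aunt/uncle↔niece/nephew: two paths of length 3 through the shared grandparent pair: r = 2·(1/2)^3 = 1/4).
r to a grandoffspring = 1/4 (two parent–offspring links: r = (1/2)^2 = 1/4).
r to a first cousin = 1/8 (first cousins share one grandparent pair — two paths of length 4: r = 2·(1/2)^4 = 1/8).
r to a full sibling = 0.5 (full sibs share both parents — two paths of length 2: r = 2·(1/2)^2 = 1/2).
Summing one r·B term per recipient: 2·0.25·0.502 + 1·0.25·0.295 + 2·0.125·0.207 + 4·0.5·0.481 = 1.3385.

1.3385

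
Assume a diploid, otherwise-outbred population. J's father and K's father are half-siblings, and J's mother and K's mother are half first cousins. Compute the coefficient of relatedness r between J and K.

Relatedness sums over independent paths through distinct common ancestors.
J and K are related in two ways: half first cousins through their fathers (r = 1/16) and half second cousins through their mothers (r = 1/64).
r = 1/16 + 1/64 = 5/64 = 0.078125.

0.078125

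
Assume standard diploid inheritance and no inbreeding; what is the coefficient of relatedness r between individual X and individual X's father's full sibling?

0.25

Each parent–offspring link contributes a factor of 1/2, and independent paths through distinct common ancestors add.
Full aunt/uncle↔niece/nephew: two paths of length 3 through the shared grandparent pair: r = 2·(1/2)^3 = 1/4.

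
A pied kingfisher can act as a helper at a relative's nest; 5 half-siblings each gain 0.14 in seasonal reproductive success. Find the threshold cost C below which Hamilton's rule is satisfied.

0.175

r to a half-sibling = 1/4 (half-sibs share one parent — one path of length 2: r = (1/2)^2 = 1/4).
Hamilton's rule: n·r·B > C, so the trait is favored while C < n·r·B = 5·0.25·0.14 = 0.175.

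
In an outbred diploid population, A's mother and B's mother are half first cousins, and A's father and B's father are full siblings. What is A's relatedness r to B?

0.140625

With two independent routes of shared ancestry, r is the sum of the two contributions.
A and B are related in two ways: half second cousins through their mothers (r = 1/64) and first cousins through their fathers (r = 1/8).
r = 1/64 + 1/8 = 9/64 = 0.140625.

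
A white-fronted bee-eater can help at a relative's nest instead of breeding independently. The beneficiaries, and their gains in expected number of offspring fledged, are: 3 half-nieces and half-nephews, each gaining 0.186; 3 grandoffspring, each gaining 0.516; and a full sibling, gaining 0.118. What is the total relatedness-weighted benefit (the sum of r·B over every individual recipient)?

0.51575

r to a half-niece or half-nephew = 0.125 (half-aunt/uncle↔niece/nephew: one path of length 3: r = (1/2)^3 = 1/8).
r to a grandoffspring = 1/4 (two parent–offspring links: r = (1/2)^2 = 1/4).
r to a full sibling = 0.5 (full sibs share both parents — two paths of length 2: r = 2·(1/2)^2 = 1/2).
Summing one r·B term per recipient: 3·0.125·0.186 + 3·0.25·0.516 + 1·0.5·0.118 = 0.51575.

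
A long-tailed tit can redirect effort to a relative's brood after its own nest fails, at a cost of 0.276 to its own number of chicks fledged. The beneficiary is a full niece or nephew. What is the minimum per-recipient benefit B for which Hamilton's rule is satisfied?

r to a full niece or nephew = 0.25 (full aunt/uncle↔niece/nephew: two paths of length 3 through the shared grandparent pair: r = 2·(1/2)^3 = 1/4).
Hamilton's rule with n recipients of equal r: n·r·B > C, so B > C/(n·r) = 0.276/(1·0.25) = 1.104.

1.104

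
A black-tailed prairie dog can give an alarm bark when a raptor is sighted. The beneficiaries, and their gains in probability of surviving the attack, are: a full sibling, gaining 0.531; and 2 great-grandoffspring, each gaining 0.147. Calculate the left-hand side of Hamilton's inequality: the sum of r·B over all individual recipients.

0.30225

r to a full sibling = 0.5 (full sibs share both parents — two paths of length 2: r = 2·(1/2)^2 = 1/2).
r to a great-grandoffspring = 0.125 (three parent–offspring links: r = (1/2)^3 = 1/8).
Summing one r·B term per recipient: 1·0.5·0.531 + 2·0.125·0.147 = 0.30225.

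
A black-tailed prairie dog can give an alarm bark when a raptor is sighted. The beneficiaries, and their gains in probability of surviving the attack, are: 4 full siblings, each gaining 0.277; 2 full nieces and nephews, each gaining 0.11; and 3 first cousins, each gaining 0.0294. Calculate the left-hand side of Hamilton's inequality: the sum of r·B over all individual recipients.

r to a full sibling = 0.5 (full sibs share both parents — two paths of length 2: r = 2·(1/2)^2 = 1/2).
r to a full niece or nephew = 1/4 (full aunt/uncle↔niece/nephew: two paths of length 3 through the shared grandparent pair: r = 2·(1/2)^3 = 1/4).
r to a first cousin = 1/8 (first cousins share one grandparent pair — two paths of length 4: r = 2·(1/2)^4 = 1/8).
Summing one r·B term per recipient: 4·0.5·0.277 + 2·0.25·0.11 + 3·0.125·0.0294 = 0.620025.

0.620025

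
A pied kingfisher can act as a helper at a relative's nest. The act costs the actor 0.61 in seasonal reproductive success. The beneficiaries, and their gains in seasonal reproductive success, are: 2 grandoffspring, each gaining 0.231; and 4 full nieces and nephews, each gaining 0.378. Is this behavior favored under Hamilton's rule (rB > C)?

Hamilton's rule: the trait is favored when the sum of r·B over every recipient exceeds the actor's cost C.
r to a grandoffspring = 0.25 (two parent–offspring links: r = (1/2)^2 = 1/4).
r to a full niece or nephew = 1/4 (full aunt/uncle↔niece/nephew: two paths of length 3 through the shared grandparent pair: r = 2·(1/2)^3 = 1/4).
Summing one r·B term per recipient: 2·0.25·0.231 + 4·0.25·0.378 = 0.4935.
0.4935 < 0.61: the indirect benefit is less than the cost.

No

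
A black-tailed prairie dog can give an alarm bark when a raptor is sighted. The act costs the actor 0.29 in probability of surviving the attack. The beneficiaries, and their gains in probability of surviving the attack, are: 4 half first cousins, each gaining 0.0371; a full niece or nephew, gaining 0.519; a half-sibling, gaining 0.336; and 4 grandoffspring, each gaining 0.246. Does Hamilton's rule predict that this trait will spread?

Hamilton's rule: the trait is favored when the sum of r·B over every recipient exceeds the actor's cost C.
r to a half first cousin = 1/16 (half first cousins share one grandparent — one path of length 4: r = (1/2)^4 = 1/16).
r to a full niece or nephew = 1/4 (full aunt/uncle↔niece/nephew: two paths of length 3 through the shared grandparent pair: r = 2·(1/2)^3 = 1/4).
r to a half-sibling = 1/4 (half-sibs share one parent — one path of length 2: r = (1/2)^2 = 1/4).
r to a grandoffspring = 1/4 (two parent–offspring links: r = (1/2)^2 = 1/4).
Summing one r·B term per recipient: 4·0.0625·0.0371 + 1·0.25·0.519 + 1·0.25·0.336 + 4·0.25·0.246 = 0.469025.
0.469025 > 0.29: the indirect benefit exceeds the cost.

Yes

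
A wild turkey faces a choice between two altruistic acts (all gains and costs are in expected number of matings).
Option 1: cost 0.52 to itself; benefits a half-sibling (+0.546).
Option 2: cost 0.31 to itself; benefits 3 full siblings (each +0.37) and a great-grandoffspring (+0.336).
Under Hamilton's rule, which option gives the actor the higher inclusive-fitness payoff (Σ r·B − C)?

Option 2

Option 1: r to a half-sibling = 0.25.
Option 1: Σ r·B − C = (1·0.25·0.546) − 0.52 = -0.3835.
Option 2: r to a full sibling = 0.5.
Option 2: r to a great-grandoffspring = 0.125.
Option 2: Σ r·B − C = (3·0.5·0.37 + 1·0.125·0.336) − 0.31 = 0.287.
Option 2 has the higher net inclusive-fitness payoff.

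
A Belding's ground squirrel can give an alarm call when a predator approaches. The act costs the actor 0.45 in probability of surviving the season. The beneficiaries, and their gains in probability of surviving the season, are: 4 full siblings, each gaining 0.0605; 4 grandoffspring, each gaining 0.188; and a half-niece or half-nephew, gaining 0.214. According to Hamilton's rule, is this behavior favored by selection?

No

Hamilton's rule: the trait is favored when the sum of r·B over every recipient exceeds the actor's cost C.
r to a full sibling = 0.5 (full sibs share both parents — two paths of length 2: r = 2·(1/2)^2 = 1/2).
r to a grandoffspring = 1/4 (two parent–offspring links: r = (1/2)^2 = 1/4).
r to a half-niece or half-nephew = 0.125 (half-aunt/uncle↔niece/nephew: one path of length 3: r = (1/2)^3 = 1/8).
Summing one r·B term per recipient: 4·0.5·0.0605 + 4·0.25·0.188 + 1·0.125·0.214 = 0.33575.
0.33575 < 0.45: the indirect benefit is less than the cost.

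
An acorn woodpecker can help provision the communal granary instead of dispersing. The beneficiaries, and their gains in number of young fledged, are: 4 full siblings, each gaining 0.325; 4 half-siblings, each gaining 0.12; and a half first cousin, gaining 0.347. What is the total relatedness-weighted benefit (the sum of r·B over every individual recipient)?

0.7916875

r to a full sibling = 0.5 (full sibs share both parents — two paths of length 2: r = 2·(1/2)^2 = 1/2).
r to a half-sibling = 0.25 (half-sibs share one parent — one path of length 2: r = (1/2)^2 = 1/4).
r to a half first cousin = 0.0625 (half first cousins share one grandparent — one path of length 4: r = (1/2)^4 = 1/16).
Summing one r·B term per recipient: 4·0.5·0.325 + 4·0.25·0.12 + 1·0.0625·0.347 = 0.7916875.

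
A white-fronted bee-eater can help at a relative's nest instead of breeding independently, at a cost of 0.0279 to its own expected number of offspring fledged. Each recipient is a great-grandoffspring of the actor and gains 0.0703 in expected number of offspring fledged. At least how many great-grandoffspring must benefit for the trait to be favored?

r to a great-grandoffspring = 1/8 (three parent–offspring links: r = (1/2)^3 = 1/8).
Hamilton's rule: n·r·B > C  ⇒  n > C/(r·B) = 0.0279/(0.125·0.0703) = 3.175.
The smallest integer exceeding 3.175 is 4.

4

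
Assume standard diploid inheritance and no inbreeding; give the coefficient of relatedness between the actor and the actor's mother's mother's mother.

Each parent–offspring link contributes a factor of 1/2, and independent paths through distinct common ancestors add.
Three parent–offspring links: r = (1/2)^3 = 1/8.

0.125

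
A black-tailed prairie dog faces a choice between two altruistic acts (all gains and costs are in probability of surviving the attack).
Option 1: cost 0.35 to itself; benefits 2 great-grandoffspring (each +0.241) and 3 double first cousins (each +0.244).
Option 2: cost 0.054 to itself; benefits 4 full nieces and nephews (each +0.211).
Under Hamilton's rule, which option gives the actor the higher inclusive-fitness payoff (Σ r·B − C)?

Option 2

Option 1: r to a great-grandoffspring = 0.125.
Option 1: r to a double first cousin = 0.25.
Option 1: Σ r·B − C = (2·0.125·0.241 + 3·0.25·0.244) − 0.35 = -0.10675.
Option 2: r to a full niece or nephew = 0.25.
Option 2: Σ r·B − C = (4·0.25·0.211) − 0.054 = 0.157.
Option 2 has the higher net inclusive-fitness payoff.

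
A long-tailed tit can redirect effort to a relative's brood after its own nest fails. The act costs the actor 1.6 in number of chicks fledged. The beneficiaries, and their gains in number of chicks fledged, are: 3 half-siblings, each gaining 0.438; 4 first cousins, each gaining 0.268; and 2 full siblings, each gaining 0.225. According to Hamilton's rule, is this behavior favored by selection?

Hamilton's rule: the trait is favored when the sum of r·B over every recipient exceeds the actor's cost C.
r to a half-sibling = 1/4 (half-sibs share one parent — one path of length 2: r = (1/2)^2 = 1/4).
r to a first cousin = 0.125 (first cousins share one grandparent pair — two paths of length 4: r = 2·(1/2)^4 = 1/8).
r to a full sibling = 1/2 (full sibs share both parents — two paths of length 2: r = 2·(1/2)^2 = 1/2).
Summing one r·B term per recipient: 3·0.25·0.438 + 4·0.125·0.268 + 2·0.5·0.225 = 0.6875.
0.6875 < 1.6: the indirect benefit is less than the cost.

No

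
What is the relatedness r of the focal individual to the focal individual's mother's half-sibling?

Each parent–offspring link contributes a factor of 1/2, and independent paths through distinct common ancestors add.
Half-aunt/uncle↔niece/nephew: one path of length 3: r = (1/2)^3 = 1/8.

0.125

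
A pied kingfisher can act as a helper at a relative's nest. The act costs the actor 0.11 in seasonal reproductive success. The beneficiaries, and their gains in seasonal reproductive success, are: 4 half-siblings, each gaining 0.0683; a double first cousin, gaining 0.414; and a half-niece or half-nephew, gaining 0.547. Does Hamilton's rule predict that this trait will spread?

Yes

Hamilton's rule: the trait is favored when the sum of r·B over every recipient exceeds the actor's cost C.
r to a half-sibling = 0.25 (half-sibs share one parent — one path of length 2: r = (1/2)^2 = 1/4).
r to a double first cousin = 1/4 (double first cousins share both grandparent pairs — four paths of length 4: r = 4·(1/2)^4 = 1/4).
r to a half-niece or half-nephew = 0.125 (half-aunt/uncle↔niece/nephew: one path of length 3: r = (1/2)^3 = 1/8).
Summing one r·B term per recipient: 4·0.25·0.0683 + 1·0.25·0.414 + 1·0.125·0.547 = 0.240175.
0.240175 > 0.11: the indirect benefit exceeds the cost.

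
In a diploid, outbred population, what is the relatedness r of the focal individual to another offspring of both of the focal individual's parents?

0.5

Each parent–offspring link contributes a factor of 1/2, and independent paths through distinct common ancestors add.
Full sibs share both parents — two paths of length 2: r = 2·(1/2)^2 = 1/2.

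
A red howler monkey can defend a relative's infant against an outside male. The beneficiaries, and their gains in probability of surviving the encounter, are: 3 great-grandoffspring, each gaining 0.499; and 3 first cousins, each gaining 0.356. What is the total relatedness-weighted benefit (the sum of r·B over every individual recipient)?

0.320625

r to a great-grandoffspring = 0.125 (three parent–offspring links: r = (1/2)^3 = 1/8).
r to a first cousin = 1/8 (first cousins share one grandparent pair — two paths of length 4: r = 2·(1/2)^4 = 1/8).
Summing one r·B term per recipient: 3·0.125·0.499 + 3·0.125·0.356 = 0.320625.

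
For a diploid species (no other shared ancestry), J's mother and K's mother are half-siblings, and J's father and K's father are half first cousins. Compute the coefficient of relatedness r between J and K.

Independent pedigree routes through distinct common ancestors add.
J and K are related in two ways: half first cousins through their mothers (r = 1/16) and half second cousins through their fathers (r = 1/64).
r = 1/16 + 1/64 = 0.078125.

0.078125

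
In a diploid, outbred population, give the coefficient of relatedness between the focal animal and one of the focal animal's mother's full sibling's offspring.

0.125

Each parent–offspring link contributes a factor of 1/2, and independent paths through distinct common ancestors add.
First cousins share one grandparent pair — two paths of length 4: r = 2·(1/2)^4 = 1/8.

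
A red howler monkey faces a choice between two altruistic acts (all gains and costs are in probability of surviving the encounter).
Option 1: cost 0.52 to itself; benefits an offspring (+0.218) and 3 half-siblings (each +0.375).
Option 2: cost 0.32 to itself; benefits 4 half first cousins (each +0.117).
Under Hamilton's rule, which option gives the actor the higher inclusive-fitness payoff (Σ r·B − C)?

Option 1

Option 1: r to an offspring = 0.5.
Option 1: r to a half-sibling = 0.25.
Option 1: Σ r·B − C = (1·0.5·0.218 + 3·0.25·0.375) − 0.52 = -0.12975.
Option 2: r to a half first cousin = 0.0625.
Option 2: Σ r·B − C = (4·0.0625·0.117) − 0.32 = -0.29075.
Option 1 has the higher net inclusive-fitness payoff.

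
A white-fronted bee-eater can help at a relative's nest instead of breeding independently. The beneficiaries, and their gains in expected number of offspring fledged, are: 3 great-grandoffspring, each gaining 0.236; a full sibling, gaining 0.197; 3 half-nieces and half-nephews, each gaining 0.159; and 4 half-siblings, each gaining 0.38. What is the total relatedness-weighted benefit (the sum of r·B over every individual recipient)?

0.626625

r to a great-grandoffspring = 1/8 (three parent–offspring links: r = (1/2)^3 = 1/8).
r to a full sibling = 1/2 (full sibs share both parents — two paths of length 2: r = 2·(1/2)^2 = 1/2).
r to a half-niece or half-nephew = 1/8 (half-aunt/uncle↔niece/nephew: one path of length 3: r = (1/2)^3 = 1/8).
r to a half-sibling = 0.25 (half-sibs share one parent — one path of length 2: r = (1/2)^2 = 1/4).
Summing one r·B term per recipient: 3·0.125·0.236 + 1·0.5·0.197 + 3·0.125·0.159 + 4·0.25·0.38 = 0.626625.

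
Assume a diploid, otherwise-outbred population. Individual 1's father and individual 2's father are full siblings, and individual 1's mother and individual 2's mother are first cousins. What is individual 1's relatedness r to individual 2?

Relatedness sums over independent paths through distinct common ancestors.
Individual 1 and individual 2 are related in two ways: first cousins through their fathers (r = 1/8) and second cousins through their mothers (r = 1/32).
r = 1/8 + 1/32 = 0.15625.

0.15625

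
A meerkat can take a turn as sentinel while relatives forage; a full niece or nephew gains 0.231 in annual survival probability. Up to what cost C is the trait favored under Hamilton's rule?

r to a full niece or nephew = 0.25 (full aunt/uncle↔niece/nephew: two paths of length 3 through the shared grandparent pair: r = 2·(1/2)^3 = 1/4).
Hamilton's rule: n·r·B > C, so the trait is favored while C < n·r·B = 1·0.25·0.231 = 0.05775.

0.05775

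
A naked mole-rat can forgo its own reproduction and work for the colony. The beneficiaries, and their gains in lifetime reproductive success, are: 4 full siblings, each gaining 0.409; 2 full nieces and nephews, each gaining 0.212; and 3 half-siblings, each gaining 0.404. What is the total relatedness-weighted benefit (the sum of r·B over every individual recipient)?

r to a full sibling = 0.5 (full sibs share both parents — two paths of length 2: r = 2·(1/2)^2 = 1/2).
r to a full niece or nephew = 0.25 (full aunt/uncle↔niece/nephew: two paths of length 3 through the shared grandparent pair: r = 2·(1/2)^3 = 1/4).
r to a half-sibling = 1/4 (half-sibs share one parent — one path of length 2: r = (1/2)^2 = 1/4).
Summing one r·B term per recipient: 4·0.5·0.409 + 2·0.25·0.212 + 3·0.25·0.404 = 1.227.

1.227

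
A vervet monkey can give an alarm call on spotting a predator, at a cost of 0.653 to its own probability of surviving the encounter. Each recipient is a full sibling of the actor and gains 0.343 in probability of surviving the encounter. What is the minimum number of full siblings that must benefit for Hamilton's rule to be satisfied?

4

r to a full sibling = 1/2 (full sibs share both parents — two paths of length 2: r = 2·(1/2)^2 = 1/2).
Hamilton's rule: n·r·B > C  ⇒  n > C/(r·B) = 0.653/(0.5·0.343) = 3.808.
The smallest integer exceeding 3.808 is 4.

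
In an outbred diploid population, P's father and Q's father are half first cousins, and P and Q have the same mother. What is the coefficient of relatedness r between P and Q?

0.265625

Wright's path rule: contributions from independent ancestry routes add.
P and Q are related in two ways: half second cousins through their fathers (r = 1/64) and half-sibs through their shared mother (r = 1/4).
r = 1/64 + 1/4 = 0.265625.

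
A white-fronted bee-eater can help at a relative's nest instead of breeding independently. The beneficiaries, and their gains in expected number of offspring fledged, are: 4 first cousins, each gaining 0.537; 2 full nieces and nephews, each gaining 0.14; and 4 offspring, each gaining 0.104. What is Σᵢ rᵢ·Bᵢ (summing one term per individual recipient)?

r to a first cousin = 1/8 (first cousins share one grandparent pair — two paths of length 4: r = 2·(1/2)^4 = 1/8).
r to a full niece or nephew = 0.25 (full aunt/uncle↔niece/nephew: two paths of length 3 through the shared grandparent pair: r = 2·(1/2)^3 = 1/4).
r to an offspring = 0.5 (one parent–offspring link: r = (1/2)^1 = 1/2).
Summing one r·B term per recipient: 4·0.125·0.537 + 2·0.25·0.14 + 4·0.5·0.104 = 0.5465.

0.5465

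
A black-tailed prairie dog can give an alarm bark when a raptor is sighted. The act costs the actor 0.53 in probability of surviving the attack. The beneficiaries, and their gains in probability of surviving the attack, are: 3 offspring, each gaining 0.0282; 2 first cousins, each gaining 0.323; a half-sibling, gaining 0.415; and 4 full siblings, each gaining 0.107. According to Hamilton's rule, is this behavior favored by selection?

Hamilton's rule: the trait is favored when the sum of r·B over every recipient exceeds the actor's cost C.
r to an offspring = 0.5 (one parent–offspring link: r = (1/2)^1 = 1/2).
r to a first cousin = 0.125 (first cousins share one grandparent pair — two paths of length 4: r = 2·(1/2)^4 = 1/8).
r to a half-sibling = 0.25 (half-sibs share one parent — one path of length 2: r = (1/2)^2 = 1/4).
r to a full sibling = 0.5 (full sibs share both parents — two paths of length 2: r = 2·(1/2)^2 = 1/2).
Summing one r·B term per recipient: 3·0.5·0.0282 + 2·0.125·0.323 + 1·0.25·0.415 + 4·0.5·0.107 = 0.4408.
0.4408 < 0.53: the indirect benefit is less than the cost.

No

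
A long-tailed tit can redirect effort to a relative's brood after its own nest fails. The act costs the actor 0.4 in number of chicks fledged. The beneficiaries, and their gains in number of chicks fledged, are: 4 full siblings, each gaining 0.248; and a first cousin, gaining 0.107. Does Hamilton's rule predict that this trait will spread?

Hamilton's rule: the trait is favored when the sum of r·B over every recipient exceeds the actor's cost C.
r to a full sibling = 1/2 (full sibs share both parents — two paths of length 2: r = 2·(1/2)^2 = 1/2).
r to a first cousin = 1/8 (first cousins share one grandparent pair — two paths of length 4: r = 2·(1/2)^4 = 1/8).
Summing one r·B term per recipient: 4·0.5·0.248 + 1·0.125·0.107 = 0.509375.
0.509375 > 0.4: the indirect benefit exceeds the cost.

Yes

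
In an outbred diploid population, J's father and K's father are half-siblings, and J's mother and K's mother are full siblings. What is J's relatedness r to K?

Relatedness sums over independent paths through distinct common ancestors.
J and K are related in two ways: half first cousins through their fathers (r = 1/16) and first cousins through their mothers (r = 1/8).
r = 1/16 + 1/8 = 0.1875.

0.1875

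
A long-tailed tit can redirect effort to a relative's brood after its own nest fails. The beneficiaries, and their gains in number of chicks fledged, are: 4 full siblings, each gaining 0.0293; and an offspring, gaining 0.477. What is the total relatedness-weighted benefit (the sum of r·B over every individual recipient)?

0.2971

r to a full sibling = 0.5 (full sibs share both parents — two paths of length 2: r = 2·(1/2)^2 = 1/2).
r to an offspring = 0.5 (one parent–offspring link: r = (1/2)^1 = 1/2).
Summing one r·B term per recipient: 4·0.5·0.0293 + 1·0.5·0.477 = 0.2971.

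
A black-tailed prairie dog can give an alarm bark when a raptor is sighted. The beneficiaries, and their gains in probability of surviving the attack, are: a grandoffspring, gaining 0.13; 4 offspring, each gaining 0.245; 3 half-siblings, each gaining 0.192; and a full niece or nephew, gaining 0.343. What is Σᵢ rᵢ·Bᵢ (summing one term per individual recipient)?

0.75225

r to a grandoffspring = 0.25 (two parent–offspring links: r = (1/2)^2 = 1/4).
r to an offspring = 0.5 (one parent–offspring link: r = (1/2)^1 = 1/2).
r to a half-sibling = 1/4 (half-sibs share one parent — one path of length 2: r = (1/2)^2 = 1/4).
r to a full niece or nephew = 0.25 (full aunt/uncle↔niece/nephew: two paths of length 3 through the shared grandparent pair: r = 2·(1/2)^3 = 1/4).
Summing one r·B term per recipient: 1·0.25·0.13 + 4·0.5·0.245 + 3·0.25·0.192 + 1·0.25·0.343 = 0.75225.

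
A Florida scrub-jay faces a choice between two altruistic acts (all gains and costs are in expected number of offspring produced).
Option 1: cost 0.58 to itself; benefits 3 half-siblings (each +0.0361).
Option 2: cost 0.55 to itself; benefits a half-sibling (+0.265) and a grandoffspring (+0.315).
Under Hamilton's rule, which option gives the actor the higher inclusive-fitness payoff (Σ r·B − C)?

Option 1: r to a half-sibling = 0.25.
Option 1: Σ r·B − C = (3·0.25·0.0361) − 0.58 = -0.552925.
Option 2: r to a half-sibling = 0.25.
Option 2: r to a grandoffspring = 0.25.
Option 2: Σ r·B − C = (1·0.25·0.265 + 1·0.25·0.315) − 0.55 = -0.405.
Option 2 has the higher net inclusive-fitness payoff.

Option 2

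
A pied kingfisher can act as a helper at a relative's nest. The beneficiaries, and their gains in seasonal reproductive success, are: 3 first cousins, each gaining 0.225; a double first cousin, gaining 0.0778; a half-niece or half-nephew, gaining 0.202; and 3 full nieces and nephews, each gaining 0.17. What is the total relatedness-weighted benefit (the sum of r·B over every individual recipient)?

r to a first cousin = 0.125 (first cousins share one grandparent pair — two paths of length 4: r = 2·(1/2)^4 = 1/8).
r to a double first cousin = 1/4 (double first cousins share both grandparent pairs — four paths of length 4: r = 4·(1/2)^4 = 1/4).
r to a half-niece or half-nephew = 0.125 (half-aunt/uncle↔niece/nephew: one path of length 3: r = (1/2)^3 = 1/8).
r to a full niece or nephew = 0.25 (full aunt/uncle↔niece/nephew: two paths of length 3 through the shared grandparent pair: r = 2·(1/2)^3 = 1/4).
Summing one r·B term per recipient: 3·0.125·0.225 + 1·0.25·0.0778 + 1·0.125·0.202 + 3·0.25·0.17 = 0.256575.

0.256575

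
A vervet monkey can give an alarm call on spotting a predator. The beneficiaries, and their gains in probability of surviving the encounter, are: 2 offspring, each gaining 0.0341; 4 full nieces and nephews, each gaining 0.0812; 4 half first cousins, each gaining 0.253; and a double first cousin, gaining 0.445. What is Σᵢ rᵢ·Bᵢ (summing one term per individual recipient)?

0.2898

r to an offspring = 0.5 (one parent–offspring link: r = (1/2)^1 = 1/2).
r to a full niece or nephew = 0.25 (full aunt/uncle↔niece/nephew: two paths of length 3 through the shared grandparent pair: r = 2·(1/2)^3 = 1/4).
r to a half first cousin = 0.0625 (half first cousins share one grandparent — one path of length 4: r = (1/2)^4 = 1/16).
r to a double first cousin = 1/4 (double first cousins share both grandparent pairs — four paths of length 4: r = 4·(1/2)^4 = 1/4).
Summing one r·B term per recipient: 2·0.5·0.0341 + 4·0.25·0.0812 + 4·0.0625·0.253 + 1·0.25·0.445 = 0.2898.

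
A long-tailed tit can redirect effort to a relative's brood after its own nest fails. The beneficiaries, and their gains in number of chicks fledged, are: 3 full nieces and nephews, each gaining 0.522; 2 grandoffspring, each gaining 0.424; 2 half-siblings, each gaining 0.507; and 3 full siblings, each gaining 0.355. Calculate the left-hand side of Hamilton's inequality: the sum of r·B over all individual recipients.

1.3895

r to a full niece or nephew = 0.25 (full aunt/uncle↔niece/nephew: two paths of length 3 through the shared grandparent pair: r = 2·(1/2)^3 = 1/4).
r to a grandoffspring = 0.25 (two parent–offspring links: r = (1/2)^2 = 1/4).
r to a half-sibling = 1/4 (half-sibs share one parent — one path of length 2: r = (1/2)^2 = 1/4).
r to a full sibling = 1/2 (full sibs share both parents — two paths of length 2: r = 2·(1/2)^2 = 1/2).
Summing one r·B term per recipient: 3·0.25·0.522 + 2·0.25·0.424 + 2·0.25·0.507 + 3·0.5·0.355 = 1.3895.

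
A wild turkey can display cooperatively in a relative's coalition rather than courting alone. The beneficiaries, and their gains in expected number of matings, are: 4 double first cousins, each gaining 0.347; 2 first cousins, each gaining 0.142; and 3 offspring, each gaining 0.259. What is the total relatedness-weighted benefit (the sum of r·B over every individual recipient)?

0.771

r to a double first cousin = 0.25 (double first cousins share both grandparent pairs — four paths of length 4: r = 4·(1/2)^4 = 1/4).
r to a first cousin = 0.125 (first cousins share one grandparent pair — two paths of length 4: r = 2·(1/2)^4 = 1/8).
r to an offspring = 1/2 (one parent–offspring link: r = (1/2)^1 = 1/2).
Summing one r·B term per recipient: 4·0.25·0.347 + 2·0.125·0.142 + 3·0.5·0.259 = 0.771.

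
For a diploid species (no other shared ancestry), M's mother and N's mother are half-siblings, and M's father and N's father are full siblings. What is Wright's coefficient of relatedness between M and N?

0.1875

Wright's path rule: contributions from independent ancestry routes add.
M and N are related in two ways: half first cousins through their mothers (r = 1/16) and first cousins through their fathers (r = 1/8).
r = 1/16 + 1/8 = 3/16 = 0.1875.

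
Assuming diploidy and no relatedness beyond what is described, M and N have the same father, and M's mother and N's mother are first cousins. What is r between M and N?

With two independent routes of shared ancestry, r is the sum of the two contributions.
M and N are related in two ways: half-sibs through their shared father (r = 1/4) and second cousins through their mothers (r = 1/32).
r = 1/4 + 1/32 = 9/32 = 0.28125.

0.28125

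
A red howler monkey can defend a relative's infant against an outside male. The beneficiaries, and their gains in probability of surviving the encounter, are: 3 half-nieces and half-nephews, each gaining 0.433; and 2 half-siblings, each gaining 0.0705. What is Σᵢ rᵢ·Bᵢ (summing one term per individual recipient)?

0.197625

r to a half-niece or half-nephew = 0.125 (half-aunt/uncle↔niece/nephew: one path of length 3: r = (1/2)^3 = 1/8).
r to a half-sibling = 1/4 (half-sibs share one parent — one path of length 2: r = (1/2)^2 = 1/4).
Summing one r·B term per recipient: 3·0.125·0.433 + 2·0.25·0.0705 = 0.197625.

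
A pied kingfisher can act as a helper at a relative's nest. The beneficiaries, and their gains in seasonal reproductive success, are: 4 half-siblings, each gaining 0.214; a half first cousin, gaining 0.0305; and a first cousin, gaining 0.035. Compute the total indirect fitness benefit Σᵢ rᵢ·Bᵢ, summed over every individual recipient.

0.22028125

r to a half-sibling = 0.25 (half-sibs share one parent — one path of length 2: r = (1/2)^2 = 1/4).
r to a half first cousin = 0.0625 (half first cousins share one grandparent — one path of length 4: r = (1/2)^4 = 1/16).
r to a first cousin = 1/8 (first cousins share one grandparent pair — two paths of length 4: r = 2·(1/2)^4 = 1/8).
Summing one r·B term per recipient: 4·0.25·0.214 + 1·0.0625·0.0305 + 1·0.125·0.035 = 0.22028125.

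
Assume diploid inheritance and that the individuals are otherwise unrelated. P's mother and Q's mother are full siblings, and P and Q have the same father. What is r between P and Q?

Independent pedigree routes through distinct common ancestors add.
P and Q are related in two ways: first cousins through their mothers (r = 1/8) and half-sibs through their shared father (r = 1/4).
r = 1/8 + 1/4 = 0.375.

0.375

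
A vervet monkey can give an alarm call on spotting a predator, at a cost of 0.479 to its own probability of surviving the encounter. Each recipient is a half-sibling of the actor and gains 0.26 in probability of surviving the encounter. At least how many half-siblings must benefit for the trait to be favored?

8

r to a half-sibling = 1/4 (half-sibs share one parent — one path of length 2: r = (1/2)^2 = 1/4).
Hamilton's rule: n·r·B > C  ⇒  n > C/(r·B) = 0.479/(0.25·0.26) = 7.369.
The smallest integer exceeding 7.369 is 8.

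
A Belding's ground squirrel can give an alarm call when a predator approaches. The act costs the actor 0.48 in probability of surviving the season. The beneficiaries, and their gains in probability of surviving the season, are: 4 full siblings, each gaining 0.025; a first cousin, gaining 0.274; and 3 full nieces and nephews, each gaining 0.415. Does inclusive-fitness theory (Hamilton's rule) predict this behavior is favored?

Hamilton's rule: the trait is favored when the sum of r·B over every recipient exceeds the actor's cost C.
r to a full sibling = 1/2 (full sibs share both parents — two paths of length 2: r = 2·(1/2)^2 = 1/2).
r to a first cousin = 1/8 (first cousins share one grandparent pair — two paths of length 4: r = 2·(1/2)^4 = 1/8).
r to a full niece or nephew = 1/4 (full aunt/uncle↔niece/nephew: two paths of length 3 through the shared grandparent pair: r = 2·(1/2)^3 = 1/4).
Summing one r·B term per recipient: 4·0.5·0.025 + 1·0.125·0.274 + 3·0.25·0.415 = 0.3955.
0.3955 < 0.48: the indirect benefit is less than the cost.

No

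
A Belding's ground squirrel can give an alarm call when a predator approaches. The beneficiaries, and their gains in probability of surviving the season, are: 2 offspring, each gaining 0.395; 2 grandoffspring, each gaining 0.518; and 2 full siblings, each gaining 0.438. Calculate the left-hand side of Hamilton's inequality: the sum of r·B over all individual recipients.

1.092

r to an offspring = 1/2 (one parent–offspring link: r = (1/2)^1 = 1/2).
r to a grandoffspring = 0.25 (two parent–offspring links: r = (1/2)^2 = 1/4).
r to a full sibling = 1/2 (full sibs share both parents — two paths of length 2: r = 2·(1/2)^2 = 1/2).
Summing one r·B term per recipient: 2·0.5·0.395 + 2·0.25·0.518 + 2·0.5·0.438 = 1.092.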